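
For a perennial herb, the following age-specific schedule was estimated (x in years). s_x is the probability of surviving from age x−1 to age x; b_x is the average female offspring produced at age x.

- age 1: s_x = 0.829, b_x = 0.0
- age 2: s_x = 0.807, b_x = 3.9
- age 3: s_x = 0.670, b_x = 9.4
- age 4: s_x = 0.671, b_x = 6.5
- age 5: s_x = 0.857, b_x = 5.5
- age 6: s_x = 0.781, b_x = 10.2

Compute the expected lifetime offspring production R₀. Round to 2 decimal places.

12.25

Survivorship from birth: l_x = s_1·s_2·…·s_x.
  l_1 = 0.82900
  l_2 = 0.66900
  l_3 = 0.44823
  l_4 = 0.30076
  l_5 = 0.25775
  l_6 = 0.20131
R₀ = Σ l_x b_x:
  age 1: 0.82900 × 0.0 = 0.0000
  age 2: 0.66900 × 3.9 = 2.6091
  age 3: 0.44823 × 9.4 = 4.2134
  age 4: 0.30076 × 6.5 = 1.9549
  age 5: 0.25775 × 5.5 = 1.4176
  age 6: 0.20131 × 10.2 = 2.0534
R₀ = 0.0000 + 2.6091 + 4.2134 + 1.9549 + 1.4176 + 2.0534 = 12.2484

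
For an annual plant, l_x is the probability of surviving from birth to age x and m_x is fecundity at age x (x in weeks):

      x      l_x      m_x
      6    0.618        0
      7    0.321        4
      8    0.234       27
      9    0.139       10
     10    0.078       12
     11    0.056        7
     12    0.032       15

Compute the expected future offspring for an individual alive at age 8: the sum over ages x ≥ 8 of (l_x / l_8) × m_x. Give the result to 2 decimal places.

40.67

l_8 = 0.234. Conditional survival from age 8 to x is l_x / l_8.
  x=8: (0.234/0.234) × 27 = 27.0000
  x=9: (0.139/0.234) × 10 = 5.9402
  x=10: (0.078/0.234) × 12 = 4.0000
  x=11: (0.056/0.234) × 7 = 1.6752
  x=12: (0.032/0.234) × 15 = 2.0513
Sum = 27.0000 + 5.9402 + 4.0000 + 1.6752 + 2.0513 = 40.6667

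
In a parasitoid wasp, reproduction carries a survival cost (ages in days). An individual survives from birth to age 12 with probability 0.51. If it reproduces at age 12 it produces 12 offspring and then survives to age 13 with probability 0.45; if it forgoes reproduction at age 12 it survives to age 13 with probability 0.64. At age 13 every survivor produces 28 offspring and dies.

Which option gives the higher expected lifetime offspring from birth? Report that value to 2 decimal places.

12.55

breed at age 12: R₀ = 0.51 × (12 + 0.45 × 28) = 0.51 × 24.6000 = 12.5460
delay to age 13: R₀ = 0.51 × (0.64 × 28) = 0.51 × 17.9200 = 9.1392
Higher: breed at age 12 (12.5460).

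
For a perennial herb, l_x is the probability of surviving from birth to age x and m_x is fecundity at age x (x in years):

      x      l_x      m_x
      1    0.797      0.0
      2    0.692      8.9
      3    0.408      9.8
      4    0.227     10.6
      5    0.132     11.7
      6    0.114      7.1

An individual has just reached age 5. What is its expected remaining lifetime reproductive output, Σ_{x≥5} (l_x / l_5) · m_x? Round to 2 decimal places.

l_5 = 0.132. Conditional survival from age 5 to x is l_x / l_5.
  x=5: (0.132/0.132) × 11.7 = 11.7000
  x=6: (0.114/0.132) × 7.1 = 6.1318
Sum = 11.7000 + 6.1318 = 17.8318

17.83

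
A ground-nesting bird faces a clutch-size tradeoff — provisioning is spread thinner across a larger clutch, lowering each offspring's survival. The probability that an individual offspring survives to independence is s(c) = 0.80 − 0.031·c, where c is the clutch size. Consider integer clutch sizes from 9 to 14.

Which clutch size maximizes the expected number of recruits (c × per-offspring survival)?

Expected recruits = c × s(c):
  c=9: 9 × 0.521 = 4.689
  c=10: 10 × 0.490 = 4.900
  c=11: 11 × 0.459 = 5.049
  c=12: 12 × 0.428 = 5.136
  c=13: 13 × 0.397 = 5.161
  c=14: 14 × 0.366 = 5.124
Maximum at c = 13 (5.161 recruits).

13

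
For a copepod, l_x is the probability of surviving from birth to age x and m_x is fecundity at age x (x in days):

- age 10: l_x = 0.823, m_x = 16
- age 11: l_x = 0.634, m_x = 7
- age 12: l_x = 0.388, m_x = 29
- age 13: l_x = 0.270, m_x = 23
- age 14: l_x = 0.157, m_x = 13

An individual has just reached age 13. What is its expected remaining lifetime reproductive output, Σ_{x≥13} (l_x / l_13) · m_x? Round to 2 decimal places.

l_13 = 0.270. Conditional survival from age 13 to x is l_x / l_13.
  x=13: (0.270/0.270) × 23 = 23.0000
  x=14: (0.157/0.270) × 13 = 7.5593
Sum = 23.0000 + 7.5593 = 30.5593

30.56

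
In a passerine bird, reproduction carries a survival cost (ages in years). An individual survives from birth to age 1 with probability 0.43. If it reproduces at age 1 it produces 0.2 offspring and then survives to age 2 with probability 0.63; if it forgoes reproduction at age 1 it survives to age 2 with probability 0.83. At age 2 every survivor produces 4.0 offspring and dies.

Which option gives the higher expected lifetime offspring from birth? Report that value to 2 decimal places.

1.43

breed at age 1: R₀ = 0.43 × (0.2 + 0.63 × 4.0) = 0.43 × 2.7200 = 1.1696
delay to age 2: R₀ = 0.43 × (0.83 × 4.0) = 0.43 × 3.3200 = 1.4276
Higher: delay to age 2 (1.4276).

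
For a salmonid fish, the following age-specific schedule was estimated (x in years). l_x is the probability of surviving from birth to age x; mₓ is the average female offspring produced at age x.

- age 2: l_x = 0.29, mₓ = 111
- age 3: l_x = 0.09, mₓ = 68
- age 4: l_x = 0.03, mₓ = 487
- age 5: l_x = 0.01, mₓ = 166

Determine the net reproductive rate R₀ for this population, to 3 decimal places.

54.580

R₀ = Σ l_x mₓ:
  age 2: 0.29 × 111 = 32.1900
  age 3: 0.09 × 68 = 6.1200
  age 4: 0.03 × 487 = 14.6100
  age 5: 0.01 × 166 = 1.6600
R₀ = 32.1900 + 6.1200 + 14.6100 + 1.6600 = 54.5800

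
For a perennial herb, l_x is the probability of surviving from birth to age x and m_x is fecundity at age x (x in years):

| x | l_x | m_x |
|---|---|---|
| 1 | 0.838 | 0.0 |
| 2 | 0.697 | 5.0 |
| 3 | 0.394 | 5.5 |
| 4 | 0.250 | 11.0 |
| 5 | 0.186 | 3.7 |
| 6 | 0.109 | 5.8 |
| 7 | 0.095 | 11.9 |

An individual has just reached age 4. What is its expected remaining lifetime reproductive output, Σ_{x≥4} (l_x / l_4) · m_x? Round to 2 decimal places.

l_4 = 0.250. Conditional survival from age 4 to x is l_x / l_4.
  x=4: (0.250/0.250) × 11.0 = 11.0000
  x=5: (0.186/0.250) × 3.7 = 2.7528
  x=6: (0.109/0.250) × 5.8 = 2.5288
  x=7: (0.095/0.250) × 11.9 = 4.5220
Sum = 11.0000 + 2.7528 + 2.5288 + 4.5220 = 20.8036

20.80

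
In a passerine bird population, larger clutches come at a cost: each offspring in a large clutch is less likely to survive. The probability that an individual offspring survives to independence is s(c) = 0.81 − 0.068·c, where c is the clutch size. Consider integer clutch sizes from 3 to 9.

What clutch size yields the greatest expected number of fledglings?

6

Expected fledglings = c × s(c):
  c=3: 3 × 0.606 = 1.818
  c=4: 4 × 0.538 = 2.152
  c=5: 5 × 0.470 = 2.350
  c=6: 6 × 0.402 = 2.412
  c=7: 7 × 0.334 = 2.338
  c=8: 8 × 0.266 = 2.128
  c=9: 9 × 0.198 = 1.782
Maximum at c = 6 (2.412 fledglings).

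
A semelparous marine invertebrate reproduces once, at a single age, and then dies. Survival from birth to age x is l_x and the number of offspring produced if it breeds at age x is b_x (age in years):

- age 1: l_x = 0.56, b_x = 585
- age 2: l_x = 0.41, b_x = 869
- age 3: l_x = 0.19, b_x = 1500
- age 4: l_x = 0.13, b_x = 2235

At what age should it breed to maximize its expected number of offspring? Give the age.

Expected offspring if breeding at age x = l_x × b_x:
  age 1: 0.56 × 585 = 327.600
  age 2: 0.41 × 869 = 356.290
  age 3: 0.19 × 1500 = 285.000
  age 4: 0.13 × 2235 = 290.550
Maximum at age 2 (356.290).

2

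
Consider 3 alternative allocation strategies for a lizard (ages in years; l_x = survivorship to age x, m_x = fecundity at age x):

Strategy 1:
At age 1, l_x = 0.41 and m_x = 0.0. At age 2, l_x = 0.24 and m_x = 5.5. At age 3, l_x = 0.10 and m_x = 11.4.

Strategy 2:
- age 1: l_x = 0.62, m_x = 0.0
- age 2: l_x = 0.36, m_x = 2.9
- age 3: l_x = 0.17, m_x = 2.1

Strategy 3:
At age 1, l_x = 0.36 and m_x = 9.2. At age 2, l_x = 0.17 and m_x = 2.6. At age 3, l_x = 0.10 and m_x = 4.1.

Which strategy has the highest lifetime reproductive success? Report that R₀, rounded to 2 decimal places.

4.16

Strategy 1: R₀ = 0.41×0.0 + 0.24×5.5 + 0.10×11.4 = 2.4600
Strategy 2: R₀ = 0.62×0.0 + 0.36×2.9 + 0.17×2.1 = 1.4010
Strategy 3: R₀ = 0.36×9.2 + 0.17×2.6 + 0.10×4.1 = 4.1640
Highest R₀: strategy 3 with 4.1640.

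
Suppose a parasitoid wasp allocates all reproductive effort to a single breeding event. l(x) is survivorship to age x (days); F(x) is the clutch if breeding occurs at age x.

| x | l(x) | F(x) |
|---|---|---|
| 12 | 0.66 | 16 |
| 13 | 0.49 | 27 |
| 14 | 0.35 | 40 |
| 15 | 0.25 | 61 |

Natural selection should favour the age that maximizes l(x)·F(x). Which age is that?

15

Expected offspring if breeding at age x = l(x) × F(x):
  age 12: 0.66 × 16 = 10.560
  age 13: 0.49 × 27 = 13.230
  age 14: 0.35 × 40 = 14.000
  age 15: 0.25 × 61 = 15.250
Maximum at age 15 (15.250).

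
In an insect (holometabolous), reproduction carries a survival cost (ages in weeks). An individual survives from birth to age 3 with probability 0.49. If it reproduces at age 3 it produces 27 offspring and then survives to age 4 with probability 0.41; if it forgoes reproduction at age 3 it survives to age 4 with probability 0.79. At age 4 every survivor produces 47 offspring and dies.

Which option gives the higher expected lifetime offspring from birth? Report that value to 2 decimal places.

breed at age 3: R₀ = 0.49 × (27 + 0.41 × 47) = 0.49 × 46.2700 = 22.6723
delay to age 4: R₀ = 0.49 × (0.79 × 47) = 0.49 × 37.1300 = 18.1937
Higher: breed at age 3 (22.6723).

22.67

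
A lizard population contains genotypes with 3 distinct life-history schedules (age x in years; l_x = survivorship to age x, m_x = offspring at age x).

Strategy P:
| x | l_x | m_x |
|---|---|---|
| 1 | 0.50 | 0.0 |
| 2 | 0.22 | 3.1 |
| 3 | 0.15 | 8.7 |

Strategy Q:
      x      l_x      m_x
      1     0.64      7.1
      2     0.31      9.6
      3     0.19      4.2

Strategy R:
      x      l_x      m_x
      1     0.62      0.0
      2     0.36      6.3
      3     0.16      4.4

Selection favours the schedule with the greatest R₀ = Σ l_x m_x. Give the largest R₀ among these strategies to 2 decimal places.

8.32

Strategy P: R₀ = 0.50×0.0 + 0.22×3.1 + 0.15×8.7 = 1.9870
Strategy Q: R₀ = 0.64×7.1 + 0.31×9.6 + 0.19×4.2 = 8.3180
Strategy R: R₀ = 0.62×0.0 + 0.36×6.3 + 0.16×4.4 = 2.9720
Highest R₀: strategy Q with 8.3180.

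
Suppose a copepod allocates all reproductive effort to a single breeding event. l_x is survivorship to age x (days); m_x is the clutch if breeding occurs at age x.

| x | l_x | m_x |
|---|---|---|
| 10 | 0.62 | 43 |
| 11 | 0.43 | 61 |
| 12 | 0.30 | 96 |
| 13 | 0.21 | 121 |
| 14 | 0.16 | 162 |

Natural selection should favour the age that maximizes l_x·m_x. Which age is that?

Expected offspring if breeding at age x = l_x × m_x:
  age 10: 0.62 × 43 = 26.660
  age 11: 0.43 × 61 = 26.230
  age 12: 0.30 × 96 = 28.800
  age 13: 0.21 × 121 = 25.410
  age 14: 0.16 × 162 = 25.920
Maximum at age 12 (28.800).

12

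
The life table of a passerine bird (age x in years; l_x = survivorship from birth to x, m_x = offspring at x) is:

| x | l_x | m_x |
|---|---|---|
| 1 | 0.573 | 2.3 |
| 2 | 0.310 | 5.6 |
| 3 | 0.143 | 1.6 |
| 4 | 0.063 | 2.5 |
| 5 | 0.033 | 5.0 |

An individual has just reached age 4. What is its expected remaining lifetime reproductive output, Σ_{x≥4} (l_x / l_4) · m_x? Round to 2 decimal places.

5.12

l_4 = 0.063. Conditional survival from age 4 to x is l_x / l_4.
  x=4: (0.063/0.063) × 2.5 = 2.5000
  x=5: (0.033/0.063) × 5.0 = 2.6190
Sum = 2.5000 + 2.6190 = 5.1190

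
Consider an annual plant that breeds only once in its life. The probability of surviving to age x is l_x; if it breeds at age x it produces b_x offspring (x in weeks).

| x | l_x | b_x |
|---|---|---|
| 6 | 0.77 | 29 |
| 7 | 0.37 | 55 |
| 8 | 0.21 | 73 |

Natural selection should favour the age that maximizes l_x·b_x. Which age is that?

Expected offspring if breeding at age x = l_x × b_x:
  age 6: 0.77 × 29 = 22.330
  age 7: 0.37 × 55 = 20.350
  age 8: 0.21 × 73 = 15.330
Maximum at age 6 (22.330).

6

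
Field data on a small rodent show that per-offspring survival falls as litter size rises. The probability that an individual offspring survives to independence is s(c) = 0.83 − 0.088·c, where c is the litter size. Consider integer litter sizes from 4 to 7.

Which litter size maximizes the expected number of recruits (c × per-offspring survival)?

Expected recruits = c × s(c):
  c=4: 4 × 0.478 = 1.912
  c=5: 5 × 0.390 = 1.950
  c=6: 6 × 0.302 = 1.812
  c=7: 7 × 0.214 = 1.498
Maximum at c = 5 (1.950 recruits).

5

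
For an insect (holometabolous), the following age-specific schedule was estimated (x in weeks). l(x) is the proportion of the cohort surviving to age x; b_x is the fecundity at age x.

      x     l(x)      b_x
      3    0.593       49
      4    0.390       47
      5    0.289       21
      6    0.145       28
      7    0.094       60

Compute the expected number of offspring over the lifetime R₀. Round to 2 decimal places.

63.16

R₀ = Σ l(x) b_x:
  age 3: 0.593 × 49 = 29.0570
  age 4: 0.390 × 47 = 18.3300
  age 5: 0.289 × 21 = 6.0690
  age 6: 0.145 × 28 = 4.0600
  age 7: 0.094 × 60 = 5.6400
R₀ = 29.0570 + 18.3300 + 6.0690 + 4.0600 + 5.6400 = 63.1560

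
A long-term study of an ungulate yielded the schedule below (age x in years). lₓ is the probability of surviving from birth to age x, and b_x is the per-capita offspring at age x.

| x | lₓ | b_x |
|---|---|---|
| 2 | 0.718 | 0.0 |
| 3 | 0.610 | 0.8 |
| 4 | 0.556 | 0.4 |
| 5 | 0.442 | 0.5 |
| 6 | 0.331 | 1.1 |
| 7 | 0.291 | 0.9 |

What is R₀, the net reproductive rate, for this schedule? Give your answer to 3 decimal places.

1.557

R₀ = Σ lₓ b_x:
  age 2: 0.718 × 0.0 = 0.0000
  age 3: 0.610 × 0.8 = 0.4880
  age 4: 0.556 × 0.4 = 0.2224
  age 5: 0.442 × 0.5 = 0.2210
  age 6: 0.331 × 1.1 = 0.3641
  age 7: 0.291 × 0.9 = 0.2619
R₀ = 0.0000 + 0.4880 + 0.2224 + 0.2210 + 0.3641 + 0.2619 = 1.5574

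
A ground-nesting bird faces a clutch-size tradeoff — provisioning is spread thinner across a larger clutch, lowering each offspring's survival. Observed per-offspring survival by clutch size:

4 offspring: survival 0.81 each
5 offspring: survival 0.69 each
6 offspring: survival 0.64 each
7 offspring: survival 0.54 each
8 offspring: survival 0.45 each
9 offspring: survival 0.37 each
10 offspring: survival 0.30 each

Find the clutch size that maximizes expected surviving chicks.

Expected surviving chicks = c × s(c):
  c=4: 4 × 0.81 = 3.240
  c=5: 5 × 0.69 = 3.450
  c=6: 6 × 0.64 = 3.840
  c=7: 7 × 0.54 = 3.780
  c=8: 8 × 0.45 = 3.600
  c=9: 9 × 0.37 = 3.330
  c=10: 10 × 0.30 = 3.000
Maximum at c = 6 (3.840 surviving chicks).

6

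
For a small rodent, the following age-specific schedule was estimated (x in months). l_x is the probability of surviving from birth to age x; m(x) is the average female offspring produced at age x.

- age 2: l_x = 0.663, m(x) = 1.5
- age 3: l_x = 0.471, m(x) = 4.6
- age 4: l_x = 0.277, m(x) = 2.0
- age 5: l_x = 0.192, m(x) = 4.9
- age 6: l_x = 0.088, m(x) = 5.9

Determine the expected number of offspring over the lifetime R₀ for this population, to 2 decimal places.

5.18

R₀ = Σ l_x m(x):
  age 2: 0.663 × 1.5 = 0.9945
  age 3: 0.471 × 4.6 = 2.1666
  age 4: 0.277 × 2.0 = 0.5540
  age 5: 0.192 × 4.9 = 0.9408
  age 6: 0.088 × 5.9 = 0.5192
R₀ = 0.9945 + 2.1666 + 0.5540 + 0.9408 + 0.5192 = 5.1751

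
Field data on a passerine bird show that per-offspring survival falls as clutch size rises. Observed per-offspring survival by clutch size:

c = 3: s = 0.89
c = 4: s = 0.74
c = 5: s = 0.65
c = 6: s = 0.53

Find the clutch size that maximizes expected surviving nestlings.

5

Expected surviving nestlings = c × s(c):
  c=3: 3 × 0.89 = 2.670
  c=4: 4 × 0.74 = 2.960
  c=5: 5 × 0.65 = 3.250
  c=6: 6 × 0.53 = 3.180
Maximum at c = 5 (3.250 surviving nestlings).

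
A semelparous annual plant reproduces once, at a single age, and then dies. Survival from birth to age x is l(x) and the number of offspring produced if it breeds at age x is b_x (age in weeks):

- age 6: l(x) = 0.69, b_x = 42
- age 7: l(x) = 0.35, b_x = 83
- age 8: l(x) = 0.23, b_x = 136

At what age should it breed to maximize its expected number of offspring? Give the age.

8

Expected offspring if breeding at age x = l(x) × b_x:
  age 6: 0.69 × 42 = 28.980
  age 7: 0.35 × 83 = 29.050
  age 8: 0.23 × 136 = 31.280
Maximum at age 8 (31.280).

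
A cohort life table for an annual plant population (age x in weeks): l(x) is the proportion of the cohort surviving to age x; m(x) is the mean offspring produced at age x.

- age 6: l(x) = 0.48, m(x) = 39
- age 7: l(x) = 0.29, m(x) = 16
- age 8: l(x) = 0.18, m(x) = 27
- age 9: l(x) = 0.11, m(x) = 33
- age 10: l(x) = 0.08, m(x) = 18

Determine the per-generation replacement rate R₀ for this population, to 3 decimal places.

33.290

R₀ = Σ l(x) m(x):
  age 6: 0.48 × 39 = 18.7200
  age 7: 0.29 × 16 = 4.6400
  age 8: 0.18 × 27 = 4.8600
  age 9: 0.11 × 33 = 3.6300
  age 10: 0.08 × 18 = 1.4400
R₀ = 18.7200 + 4.6400 + 4.8600 + 3.6300 + 1.4400 = 33.2900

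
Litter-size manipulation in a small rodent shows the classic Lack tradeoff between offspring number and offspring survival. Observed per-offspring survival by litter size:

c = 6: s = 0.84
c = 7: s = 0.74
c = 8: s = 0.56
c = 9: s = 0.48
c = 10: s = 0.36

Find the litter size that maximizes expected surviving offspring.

7

Expected surviving offspring = c × s(c):
  c=6: 6 × 0.84 = 5.040
  c=7: 7 × 0.74 = 5.180
  c=8: 8 × 0.56 = 4.480
  c=9: 9 × 0.48 = 4.320
  c=10: 10 × 0.36 = 3.600
Maximum at c = 7 (5.180 surviving offspring).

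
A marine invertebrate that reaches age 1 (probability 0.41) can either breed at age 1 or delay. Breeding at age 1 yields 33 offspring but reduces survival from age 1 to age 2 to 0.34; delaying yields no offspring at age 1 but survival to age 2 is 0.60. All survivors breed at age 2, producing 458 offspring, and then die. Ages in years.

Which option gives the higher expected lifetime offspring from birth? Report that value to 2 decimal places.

breed at age 1: R₀ = 0.41 × (33 + 0.34 × 458) = 0.41 × 188.7200 = 77.3752
delay to age 2: R₀ = 0.41 × (0.60 × 458) = 0.41 × 274.8000 = 112.6680
Higher: delay to age 2 (112.6680).

112.67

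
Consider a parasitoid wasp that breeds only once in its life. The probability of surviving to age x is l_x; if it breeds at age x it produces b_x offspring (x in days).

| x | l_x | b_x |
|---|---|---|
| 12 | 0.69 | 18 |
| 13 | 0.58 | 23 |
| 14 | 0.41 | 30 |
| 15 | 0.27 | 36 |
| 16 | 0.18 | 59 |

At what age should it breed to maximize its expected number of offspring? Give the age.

Expected offspring if breeding at age x = l_x × b_x:
  age 12: 0.69 × 18 = 12.420
  age 13: 0.58 × 23 = 13.340
  age 14: 0.41 × 30 = 12.300
  age 15: 0.27 × 36 = 9.720
  age 16: 0.18 × 59 = 10.620
Maximum at age 13 (13.340).

13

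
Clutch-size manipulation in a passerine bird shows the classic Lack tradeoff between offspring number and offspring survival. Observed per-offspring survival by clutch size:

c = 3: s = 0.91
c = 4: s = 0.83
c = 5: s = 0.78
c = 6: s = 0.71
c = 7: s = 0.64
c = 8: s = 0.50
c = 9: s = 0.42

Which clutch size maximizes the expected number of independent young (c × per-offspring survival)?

Expected independent young = c × s(c):
  c=3: 3 × 0.91 = 2.730
  c=4: 4 × 0.83 = 3.320
  c=5: 5 × 0.78 = 3.900
  c=6: 6 × 0.71 = 4.260
  c=7: 7 × 0.64 = 4.480
  c=8: 8 × 0.50 = 4.000
  c=9: 9 × 0.42 = 3.780
Maximum at c = 7 (4.480 independent young).

7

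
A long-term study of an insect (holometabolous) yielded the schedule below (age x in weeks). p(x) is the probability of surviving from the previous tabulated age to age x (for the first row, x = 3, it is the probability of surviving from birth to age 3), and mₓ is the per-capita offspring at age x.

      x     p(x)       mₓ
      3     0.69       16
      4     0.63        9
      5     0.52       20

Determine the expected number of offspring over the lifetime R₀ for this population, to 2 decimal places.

Survivorship from birth: l_x = p_3·p_4·…·p_x.
  l_3 = 0.69000
  l_4 = 0.43470
  l_5 = 0.22604
R₀ = Σ l_x mₓ:
  age 3: 0.69000 × 16 = 11.0400
  age 4: 0.43470 × 9 = 3.9123
  age 5: 0.22604 × 20 = 4.5208
R₀ = 11.0400 + 3.9123 + 4.5208 = 19.4731

19.47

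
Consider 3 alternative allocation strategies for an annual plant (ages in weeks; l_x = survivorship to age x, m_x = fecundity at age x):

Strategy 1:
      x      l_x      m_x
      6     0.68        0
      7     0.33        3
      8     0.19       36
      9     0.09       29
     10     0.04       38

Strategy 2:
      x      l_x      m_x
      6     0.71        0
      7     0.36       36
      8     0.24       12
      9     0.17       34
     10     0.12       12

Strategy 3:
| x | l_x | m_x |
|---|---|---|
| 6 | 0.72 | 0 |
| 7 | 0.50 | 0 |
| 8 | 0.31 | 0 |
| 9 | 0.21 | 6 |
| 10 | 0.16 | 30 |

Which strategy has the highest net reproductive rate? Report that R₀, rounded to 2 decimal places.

23.06

Strategy 1: R₀ = 0.68×0 + 0.33×3 + 0.19×36 + 0.09×29 + 0.04×38 = 11.9600
Strategy 2: R₀ = 0.71×0 + 0.36×36 + 0.24×12 + 0.17×34 + 0.12×12 = 23.0600
Strategy 3: R₀ = 0.72×0 + 0.50×0 + 0.31×0 + 0.21×6 + 0.16×30 = 6.0600
Highest R₀: strategy 2 with 23.0600.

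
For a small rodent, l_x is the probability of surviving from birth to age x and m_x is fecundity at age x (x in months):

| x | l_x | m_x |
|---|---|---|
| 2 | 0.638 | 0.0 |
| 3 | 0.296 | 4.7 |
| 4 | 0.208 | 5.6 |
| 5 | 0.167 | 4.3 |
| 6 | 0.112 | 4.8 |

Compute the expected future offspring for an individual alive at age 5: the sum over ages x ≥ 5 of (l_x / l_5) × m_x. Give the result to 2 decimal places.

7.52

l_5 = 0.167. Conditional survival from age 5 to x is l_x / l_5.
  x=5: (0.167/0.167) × 4.3 = 4.3000
  x=6: (0.112/0.167) × 4.8 = 3.2192
Sum = 4.3000 + 3.2192 = 7.5192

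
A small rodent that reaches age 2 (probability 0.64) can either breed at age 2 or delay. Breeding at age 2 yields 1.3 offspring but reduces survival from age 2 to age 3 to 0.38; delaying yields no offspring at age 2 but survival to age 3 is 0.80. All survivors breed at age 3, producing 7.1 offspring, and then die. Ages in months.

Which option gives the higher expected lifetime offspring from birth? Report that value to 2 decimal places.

3.64

breed at age 2: R₀ = 0.64 × (1.3 + 0.38 × 7.1) = 0.64 × 3.9980 = 2.5587
delay to age 3: R₀ = 0.64 × (0.80 × 7.1) = 0.64 × 5.6800 = 3.6352
Higher: delay to age 3 (3.6352).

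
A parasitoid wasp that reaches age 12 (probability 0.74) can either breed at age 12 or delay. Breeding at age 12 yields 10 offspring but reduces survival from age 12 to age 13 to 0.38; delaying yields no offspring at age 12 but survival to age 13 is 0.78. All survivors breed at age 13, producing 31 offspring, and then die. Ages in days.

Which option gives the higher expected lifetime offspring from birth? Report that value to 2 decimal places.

17.89

breed at age 12: R₀ = 0.74 × (10 + 0.38 × 31) = 0.74 × 21.7800 = 16.1172
delay to age 13: R₀ = 0.74 × (0.78 × 31) = 0.74 × 24.1800 = 17.8932
Higher: delay to age 13 (17.8932).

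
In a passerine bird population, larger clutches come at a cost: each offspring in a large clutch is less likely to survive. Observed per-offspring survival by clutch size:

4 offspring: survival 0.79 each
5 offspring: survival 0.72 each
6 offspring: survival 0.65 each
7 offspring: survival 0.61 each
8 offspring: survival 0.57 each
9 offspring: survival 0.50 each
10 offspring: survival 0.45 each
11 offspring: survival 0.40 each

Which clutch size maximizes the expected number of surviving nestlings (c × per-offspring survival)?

8

Expected surviving nestlings = c × s(c):
  c=4: 4 × 0.79 = 3.160
  c=5: 5 × 0.72 = 3.600
  c=6: 6 × 0.65 = 3.900
  c=7: 7 × 0.61 = 4.270
  c=8: 8 × 0.57 = 4.560
  c=9: 9 × 0.50 = 4.500
  c=10: 10 × 0.45 = 4.500
  c=11: 11 × 0.40 = 4.400
Maximum at c = 8 (4.560 surviving nestlings).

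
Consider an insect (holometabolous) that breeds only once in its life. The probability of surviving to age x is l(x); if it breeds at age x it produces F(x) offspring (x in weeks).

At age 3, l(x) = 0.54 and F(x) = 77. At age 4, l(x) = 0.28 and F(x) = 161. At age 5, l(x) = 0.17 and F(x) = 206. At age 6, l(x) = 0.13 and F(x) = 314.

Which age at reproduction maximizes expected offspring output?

Expected offspring if breeding at age x = l(x) × F(x):
  age 3: 0.54 × 77 = 41.580
  age 4: 0.28 × 161 = 45.080
  age 5: 0.17 × 206 = 35.020
  age 6: 0.13 × 314 = 40.820
Maximum at age 4 (45.080).

4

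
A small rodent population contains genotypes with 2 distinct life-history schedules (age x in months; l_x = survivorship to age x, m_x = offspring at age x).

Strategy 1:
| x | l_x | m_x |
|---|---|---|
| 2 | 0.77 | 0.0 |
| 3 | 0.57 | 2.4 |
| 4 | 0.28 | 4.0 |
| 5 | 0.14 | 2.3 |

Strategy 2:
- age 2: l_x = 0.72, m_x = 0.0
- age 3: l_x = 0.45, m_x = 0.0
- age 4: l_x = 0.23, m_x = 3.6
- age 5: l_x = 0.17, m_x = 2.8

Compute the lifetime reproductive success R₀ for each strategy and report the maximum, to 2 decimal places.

2.81

Strategy 1: R₀ = 0.77×0.0 + 0.57×2.4 + 0.28×4.0 + 0.14×2.3 = 2.8100
Strategy 2: R₀ = 0.72×0.0 + 0.45×0.0 + 0.23×3.6 + 0.17×2.8 = 1.3040
Highest R₀: strategy 1 with 2.8100.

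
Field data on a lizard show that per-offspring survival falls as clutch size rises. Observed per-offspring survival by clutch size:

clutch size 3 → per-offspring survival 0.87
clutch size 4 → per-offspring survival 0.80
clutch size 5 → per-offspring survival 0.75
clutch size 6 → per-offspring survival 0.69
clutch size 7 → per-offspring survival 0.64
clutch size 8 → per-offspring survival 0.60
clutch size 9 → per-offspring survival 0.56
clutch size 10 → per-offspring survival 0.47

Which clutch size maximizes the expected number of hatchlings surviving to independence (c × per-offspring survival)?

Expected hatchlings surviving to independence = c × s(c):
  c=3: 3 × 0.87 = 2.610
  c=4: 4 × 0.80 = 3.200
  c=5: 5 × 0.75 = 3.750
  c=6: 6 × 0.69 = 4.140
  c=7: 7 × 0.64 = 4.480
  c=8: 8 × 0.60 = 4.800
  c=9: 9 × 0.56 = 5.040
  c=10: 10 × 0.47 = 4.700
Maximum at c = 9 (5.040 hatchlings surviving to independence).

9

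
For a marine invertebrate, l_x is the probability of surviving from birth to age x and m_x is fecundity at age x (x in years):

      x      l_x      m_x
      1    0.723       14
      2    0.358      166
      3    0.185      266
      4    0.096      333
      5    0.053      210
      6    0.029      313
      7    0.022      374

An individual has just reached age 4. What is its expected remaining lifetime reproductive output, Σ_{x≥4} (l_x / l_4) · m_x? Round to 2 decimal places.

l_4 = 0.096. Conditional survival from age 4 to x is l_x / l_4.
  x=4: (0.096/0.096) × 333 = 333.0000
  x=5: (0.053/0.096) × 210 = 115.9375
  x=6: (0.029/0.096) × 313 = 94.5521
  x=7: (0.022/0.096) × 374 = 85.7083
Sum = 333.0000 + 115.9375 + 94.5521 + 85.7083 = 629.1979

629.20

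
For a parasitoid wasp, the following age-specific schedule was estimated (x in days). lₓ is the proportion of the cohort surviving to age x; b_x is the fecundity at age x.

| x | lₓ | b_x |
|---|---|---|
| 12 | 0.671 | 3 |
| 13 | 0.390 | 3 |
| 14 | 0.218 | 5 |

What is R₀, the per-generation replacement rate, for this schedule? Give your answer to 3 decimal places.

4.273

R₀ = Σ lₓ b_x:
  age 12: 0.671 × 3 = 2.0130
  age 13: 0.390 × 3 = 1.1700
  age 14: 0.218 × 5 = 1.0900
R₀ = 2.0130 + 1.1700 + 1.0900 = 4.2730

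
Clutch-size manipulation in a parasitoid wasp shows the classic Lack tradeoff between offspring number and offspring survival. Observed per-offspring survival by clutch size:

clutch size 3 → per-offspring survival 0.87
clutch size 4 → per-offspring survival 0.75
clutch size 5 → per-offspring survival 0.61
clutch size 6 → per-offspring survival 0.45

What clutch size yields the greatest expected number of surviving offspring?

Expected surviving offspring = c × s(c):
  c=3: 3 × 0.87 = 2.610
  c=4: 4 × 0.75 = 3.000
  c=5: 5 × 0.61 = 3.050
  c=6: 6 × 0.45 = 2.700
Maximum at c = 5 (3.050 surviving offspring).

5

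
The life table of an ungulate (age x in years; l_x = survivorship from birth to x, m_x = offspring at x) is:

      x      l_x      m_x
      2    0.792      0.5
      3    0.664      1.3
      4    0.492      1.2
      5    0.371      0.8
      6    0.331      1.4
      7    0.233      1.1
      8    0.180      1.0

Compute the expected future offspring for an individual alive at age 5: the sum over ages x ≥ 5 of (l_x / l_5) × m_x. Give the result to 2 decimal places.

l_5 = 0.371. Conditional survival from age 5 to x is l_x / l_5.
  x=5: (0.371/0.371) × 0.8 = 0.8000
  x=6: (0.331/0.371) × 1.4 = 1.2491
  x=7: (0.233/0.371) × 1.1 = 0.6908
  x=8: (0.180/0.371) × 1.0 = 0.4852
Sum = 0.8000 + 1.2491 + 0.6908 + 0.4852 = 3.2251

3.23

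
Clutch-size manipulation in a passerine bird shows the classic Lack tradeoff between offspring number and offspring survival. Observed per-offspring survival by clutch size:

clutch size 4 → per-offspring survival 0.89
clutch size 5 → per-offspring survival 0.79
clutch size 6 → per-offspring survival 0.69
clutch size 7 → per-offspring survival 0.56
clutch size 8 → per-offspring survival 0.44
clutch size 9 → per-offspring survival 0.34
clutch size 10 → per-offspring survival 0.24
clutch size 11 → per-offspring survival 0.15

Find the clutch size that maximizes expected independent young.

Expected independent young = c × s(c):
  c=4: 4 × 0.89 = 3.560
  c=5: 5 × 0.79 = 3.950
  c=6: 6 × 0.69 = 4.140
  c=7: 7 × 0.56 = 3.920
  c=8: 8 × 0.44 = 3.520
  c=9: 9 × 0.34 = 3.060
  c=10: 10 × 0.24 = 2.400
  c=11: 11 × 0.15 = 1.650
Maximum at c = 6 (4.140 independent young).

6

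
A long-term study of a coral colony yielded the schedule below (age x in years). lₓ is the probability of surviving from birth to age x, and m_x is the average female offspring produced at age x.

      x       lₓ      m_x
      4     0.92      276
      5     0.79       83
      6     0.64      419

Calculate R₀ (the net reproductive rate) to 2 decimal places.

R₀ = Σ lₓ m_x:
  age 4: 0.92 × 276 = 253.9200
  age 5: 0.79 × 83 = 65.5700
  age 6: 0.64 × 419 = 268.1600
R₀ = 253.9200 + 65.5700 + 268.1600 = 587.6500

587.65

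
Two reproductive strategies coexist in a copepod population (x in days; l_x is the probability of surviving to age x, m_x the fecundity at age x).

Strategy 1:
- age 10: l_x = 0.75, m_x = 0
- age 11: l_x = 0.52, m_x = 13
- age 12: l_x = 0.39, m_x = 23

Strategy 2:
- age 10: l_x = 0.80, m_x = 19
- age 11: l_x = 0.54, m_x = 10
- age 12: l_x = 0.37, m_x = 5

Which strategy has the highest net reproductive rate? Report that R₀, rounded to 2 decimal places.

22.45

Strategy 1: R₀ = 0.75×0 + 0.52×13 + 0.39×23 = 15.7300
Strategy 2: R₀ = 0.80×19 + 0.54×10 + 0.37×5 = 22.4500
Highest R₀: strategy 2 with 22.4500.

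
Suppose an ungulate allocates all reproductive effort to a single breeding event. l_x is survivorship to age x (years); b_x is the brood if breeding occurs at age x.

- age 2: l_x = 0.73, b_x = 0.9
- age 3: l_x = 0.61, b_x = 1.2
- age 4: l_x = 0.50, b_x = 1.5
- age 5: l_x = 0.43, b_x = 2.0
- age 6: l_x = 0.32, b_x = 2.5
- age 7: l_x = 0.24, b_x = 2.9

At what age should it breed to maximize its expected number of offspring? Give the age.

Expected offspring if breeding at age x = l_x × b_x:
  age 2: 0.73 × 0.9 = 0.657
  age 3: 0.61 × 1.2 = 0.732
  age 4: 0.50 × 1.5 = 0.750
  age 5: 0.43 × 2.0 = 0.860
  age 6: 0.32 × 2.5 = 0.800
  age 7: 0.24 × 2.9 = 0.696
Maximum at age 5 (0.860).

5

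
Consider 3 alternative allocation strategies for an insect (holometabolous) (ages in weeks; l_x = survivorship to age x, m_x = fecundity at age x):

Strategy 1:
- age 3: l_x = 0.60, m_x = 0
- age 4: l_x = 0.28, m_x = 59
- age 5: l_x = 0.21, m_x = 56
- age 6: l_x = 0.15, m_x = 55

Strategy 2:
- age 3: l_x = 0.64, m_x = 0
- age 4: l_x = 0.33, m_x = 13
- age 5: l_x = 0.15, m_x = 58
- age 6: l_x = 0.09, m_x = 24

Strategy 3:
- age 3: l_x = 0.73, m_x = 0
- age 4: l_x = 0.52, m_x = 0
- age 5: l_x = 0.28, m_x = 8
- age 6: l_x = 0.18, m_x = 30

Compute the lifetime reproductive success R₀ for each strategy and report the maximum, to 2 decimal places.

36.53

Strategy 1: R₀ = 0.60×0 + 0.28×59 + 0.21×56 + 0.15×55 = 36.5300
Strategy 2: R₀ = 0.64×0 + 0.33×13 + 0.15×58 + 0.09×24 = 15.1500
Strategy 3: R₀ = 0.73×0 + 0.52×0 + 0.28×8 + 0.18×30 = 7.6400
Highest R₀: strategy 1 with 36.5300.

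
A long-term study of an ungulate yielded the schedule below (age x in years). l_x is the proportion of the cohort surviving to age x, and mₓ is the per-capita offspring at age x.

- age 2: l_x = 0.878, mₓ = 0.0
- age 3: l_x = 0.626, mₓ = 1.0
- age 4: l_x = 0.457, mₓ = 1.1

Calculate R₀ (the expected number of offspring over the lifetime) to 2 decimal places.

1.13

R₀ = Σ l_x mₓ:
  age 2: 0.878 × 0.0 = 0.0000
  age 3: 0.626 × 1.0 = 0.6260
  age 4: 0.457 × 1.1 = 0.5027
R₀ = 0.0000 + 0.6260 + 0.5027 = 1.1287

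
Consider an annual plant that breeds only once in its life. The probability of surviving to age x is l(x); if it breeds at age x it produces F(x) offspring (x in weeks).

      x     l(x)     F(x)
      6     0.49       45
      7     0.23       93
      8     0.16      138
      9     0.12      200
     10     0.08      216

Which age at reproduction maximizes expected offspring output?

Expected offspring if breeding at age x = l(x) × F(x):
  age 6: 0.49 × 45 = 22.050
  age 7: 0.23 × 93 = 21.390
  age 8: 0.16 × 138 = 22.080
  age 9: 0.12 × 200 = 24.000
  age 10: 0.08 × 216 = 17.280
Maximum at age 9 (24.000).

9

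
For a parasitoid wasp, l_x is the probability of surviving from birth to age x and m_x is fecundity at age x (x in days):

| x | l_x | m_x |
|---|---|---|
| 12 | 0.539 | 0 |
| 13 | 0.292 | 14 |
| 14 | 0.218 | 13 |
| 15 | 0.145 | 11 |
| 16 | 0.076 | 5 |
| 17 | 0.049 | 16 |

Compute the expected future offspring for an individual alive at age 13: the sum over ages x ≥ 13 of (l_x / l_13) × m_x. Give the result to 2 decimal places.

l_13 = 0.292. Conditional survival from age 13 to x is l_x / l_13.
  x=13: (0.292/0.292) × 14 = 14.0000
  x=14: (0.218/0.292) × 13 = 9.7055
  x=15: (0.145/0.292) × 11 = 5.4623
  x=16: (0.076/0.292) × 5 = 1.3014
  x=17: (0.049/0.292) × 16 = 2.6849
Sum = 14.0000 + 9.7055 + 5.4623 + 1.3014 + 2.6849 = 33.1541

33.15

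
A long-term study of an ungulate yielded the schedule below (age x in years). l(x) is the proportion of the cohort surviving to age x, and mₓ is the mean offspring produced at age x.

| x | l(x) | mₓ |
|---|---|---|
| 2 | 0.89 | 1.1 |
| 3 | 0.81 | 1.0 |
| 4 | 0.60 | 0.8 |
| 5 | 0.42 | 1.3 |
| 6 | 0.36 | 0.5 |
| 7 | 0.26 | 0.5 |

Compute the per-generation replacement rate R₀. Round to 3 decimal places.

3.125

R₀ = Σ l(x) mₓ:
  age 2: 0.89 × 1.1 = 0.9790
  age 3: 0.81 × 1.0 = 0.8100
  age 4: 0.60 × 0.8 = 0.4800
  age 5: 0.42 × 1.3 = 0.5460
  age 6: 0.36 × 0.5 = 0.1800
  age 7: 0.26 × 0.5 = 0.1300
R₀ = 0.9790 + 0.8100 + 0.4800 + 0.5460 + 0.1800 + 0.1300 = 3.1250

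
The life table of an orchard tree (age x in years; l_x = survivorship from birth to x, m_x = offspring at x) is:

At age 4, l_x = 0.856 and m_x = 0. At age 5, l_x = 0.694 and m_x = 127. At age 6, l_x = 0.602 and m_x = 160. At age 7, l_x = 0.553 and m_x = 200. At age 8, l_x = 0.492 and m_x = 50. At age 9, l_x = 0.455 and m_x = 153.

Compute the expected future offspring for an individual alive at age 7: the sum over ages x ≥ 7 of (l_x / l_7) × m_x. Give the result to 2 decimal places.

370.37

l_7 = 0.553. Conditional survival from age 7 to x is l_x / l_7.
  x=7: (0.553/0.553) × 200 = 200.0000
  x=8: (0.492/0.553) × 50 = 44.4846
  x=9: (0.455/0.553) × 153 = 125.8861
Sum = 200.0000 + 44.4846 + 125.8861 = 370.3707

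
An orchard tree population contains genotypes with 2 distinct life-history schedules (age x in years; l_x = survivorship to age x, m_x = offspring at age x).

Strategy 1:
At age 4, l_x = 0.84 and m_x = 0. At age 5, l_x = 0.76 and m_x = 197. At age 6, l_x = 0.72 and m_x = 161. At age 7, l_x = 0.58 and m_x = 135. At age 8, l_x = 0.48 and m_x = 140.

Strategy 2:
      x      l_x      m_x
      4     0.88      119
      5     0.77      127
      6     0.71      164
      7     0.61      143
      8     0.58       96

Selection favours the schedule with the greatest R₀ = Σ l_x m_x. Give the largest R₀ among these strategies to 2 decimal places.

461.86

Strategy 1: R₀ = 0.84×0 + 0.76×197 + 0.72×161 + 0.58×135 + 0.48×140 = 411.1400
Strategy 2: R₀ = 0.88×119 + 0.77×127 + 0.71×164 + 0.61×143 + 0.58×96 = 461.8600
Highest R₀: strategy 2 with 461.8600.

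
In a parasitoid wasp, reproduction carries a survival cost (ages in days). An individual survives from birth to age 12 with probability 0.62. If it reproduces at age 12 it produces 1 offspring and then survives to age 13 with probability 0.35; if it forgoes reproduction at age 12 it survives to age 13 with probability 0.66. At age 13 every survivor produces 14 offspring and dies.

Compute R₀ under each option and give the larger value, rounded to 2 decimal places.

5.73

breed at age 12: R₀ = 0.62 × (1 + 0.35 × 14) = 0.62 × 5.9000 = 3.6580
delay to age 13: R₀ = 0.62 × (0.66 × 14) = 0.62 × 9.2400 = 5.7288
Higher: delay to age 13 (5.7288).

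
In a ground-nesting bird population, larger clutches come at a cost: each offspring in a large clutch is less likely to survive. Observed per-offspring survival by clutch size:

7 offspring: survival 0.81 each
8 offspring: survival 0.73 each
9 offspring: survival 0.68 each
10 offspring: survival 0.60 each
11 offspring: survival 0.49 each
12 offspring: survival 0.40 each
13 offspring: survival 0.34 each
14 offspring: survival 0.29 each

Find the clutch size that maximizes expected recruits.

9

Expected recruits = c × s(c):
  c=7: 7 × 0.81 = 5.670
  c=8: 8 × 0.73 = 5.840
  c=9: 9 × 0.68 = 6.120
  c=10: 10 × 0.60 = 6.000
  c=11: 11 × 0.49 = 5.390
  c=12: 12 × 0.40 = 4.800
  c=13: 13 × 0.34 = 4.420
  c=14: 14 × 0.29 = 4.060
Maximum at c = 9 (6.120 recruits).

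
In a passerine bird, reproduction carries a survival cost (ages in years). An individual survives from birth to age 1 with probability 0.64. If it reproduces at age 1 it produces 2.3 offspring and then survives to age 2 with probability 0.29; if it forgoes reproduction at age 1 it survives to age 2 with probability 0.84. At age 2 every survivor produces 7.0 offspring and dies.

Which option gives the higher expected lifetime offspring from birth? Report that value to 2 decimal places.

breed at age 1: R₀ = 0.64 × (2.3 + 0.29 × 7.0) = 0.64 × 4.3300 = 2.7712
delay to age 2: R₀ = 0.64 × (0.84 × 7.0) = 0.64 × 5.8800 = 3.7632
Higher: delay to age 2 (3.7632).

3.76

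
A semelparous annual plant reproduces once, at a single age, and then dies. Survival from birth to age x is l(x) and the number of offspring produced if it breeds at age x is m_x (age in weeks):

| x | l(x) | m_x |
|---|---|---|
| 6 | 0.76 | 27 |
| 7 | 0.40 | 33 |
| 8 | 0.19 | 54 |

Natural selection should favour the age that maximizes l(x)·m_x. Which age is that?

6

Expected offspring if breeding at age x = l(x) × m_x:
  age 6: 0.76 × 27 = 20.520
  age 7: 0.40 × 33 = 13.200
  age 8: 0.19 × 54 = 10.260
Maximum at age 6 (20.520).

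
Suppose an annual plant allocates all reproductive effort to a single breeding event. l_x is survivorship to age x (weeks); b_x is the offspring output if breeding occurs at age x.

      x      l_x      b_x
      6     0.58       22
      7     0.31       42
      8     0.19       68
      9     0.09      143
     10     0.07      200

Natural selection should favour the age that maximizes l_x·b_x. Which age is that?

Expected offspring if breeding at age x = l_x × b_x:
  age 6: 0.58 × 22 = 12.760
  age 7: 0.31 × 42 = 13.020
  age 8: 0.19 × 68 = 12.920
  age 9: 0.09 × 143 = 12.870
  age 10: 0.07 × 200 = 14.000
Maximum at age 10 (14.000).

10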